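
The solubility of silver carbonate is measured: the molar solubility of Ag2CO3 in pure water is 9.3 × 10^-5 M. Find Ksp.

Ag2CO3(s) <=> 2 Ag^+(aq) + CO3^2-(aq)
Let s = molar solubility. Then [Ag^+] = 2s and [CO3^2-] = s.
Ksp = [Ag^+]^2[CO3^2-]
Substituting: Ksp = (2s)^2s = 4s^3
Ksp = 4 × (9.3 × 10^-5)^3 = 3.2 x 10^-12

3.2 x 10^-12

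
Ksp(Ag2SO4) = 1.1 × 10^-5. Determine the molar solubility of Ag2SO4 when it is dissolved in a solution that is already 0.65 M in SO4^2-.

s = 2.1 × 10^-3 M

Ag2SO4(s) <=> 2 Ag^+ + SO4^2-
Ksp = [Ag^+]^2[SO4^2-]
If s mol/L dissolves here, [Ag^+] = 2s, [SO4^2-] = 0.65 + s ≈ 0.65 (common-ion effect: SO4^2- is already 0.65 M).
Ksp ≈ (2s)^2 × 0.65
s = 2.1 × 10^-3 M
Check: s = 2.1 × 10^-3 ≪ 0.65, so the approximation is valid.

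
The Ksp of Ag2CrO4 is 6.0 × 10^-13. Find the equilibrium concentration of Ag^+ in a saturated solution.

Ag2CrO4(s) <=> 2 Ag^+(aq) + CrO4^2-(aq)
Ksp = [Ag^+]^2[CrO4^2-]
With molar solubility s: [Ag^+] = 2s, [CrO4^2-] = s.
So Ksp = (2s)^2 × s = 4s^3
s^3 = 6.0 × 10^-13 / 4, so s = 5.31 x 10^-5 M
[Ag^+] = 2s = 1.1 × 10^-4 M

[Ag^+] ≈ 1.1 × 10^-4 M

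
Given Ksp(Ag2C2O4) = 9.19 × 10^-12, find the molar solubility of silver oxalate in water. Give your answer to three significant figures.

Ag2C2O4(s) ⇌ 2 Ag^+ + C2O4^2-
Ksp = [Ag^+]^2[C2O4^2-]
With molar solubility s: [Ag^+] = 2s, [C2O4^2-] = s.
Ksp = (2s)^2s = 4s^3
s = (9.19 × 10^-12 / 4)^(1/3) = 1.32 x 10^-4 M

s = 1.32 × 10^-4 M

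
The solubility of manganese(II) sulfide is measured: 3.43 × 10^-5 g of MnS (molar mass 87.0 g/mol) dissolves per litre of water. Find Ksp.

Molar solubility s = (3.43 x 10^-5 g/L) / (87.0 g/mol) = 3.943 × 10^-7 M.
MnS(s) <=> Mn^2+ + S^2-
If s mol/L of MnS dissolves, [Mn^2+] = s and [S^2-] = s.
Ksp = [Mn^2+][S^2-]
Ksp = (s)(s) = s^2
Ksp = (3.943 x 10^-7)^2 = 1.55 × 10^-13

Ksp ≈ 1.55e-13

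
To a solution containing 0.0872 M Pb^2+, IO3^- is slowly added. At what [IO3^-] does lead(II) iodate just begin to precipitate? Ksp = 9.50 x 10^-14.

[IO3^-] ≈ 1.04 × 10^-6 M

Pb(IO3)2(s) ⇌ Pb^2+ + 2 IO3^-
Ksp = [Pb^2+][IO3^-]^2
Precipitation begins when Q = Ksp. With [Pb^2+] = 0.0872 M:
9.50 x 10^-14 = (0.0872) × [IO3^-]^2
[IO3^-] = (9.50 x 10^-14 / 8.72 × 10^-2)^(1/2) = 1.04 × 10^-6 M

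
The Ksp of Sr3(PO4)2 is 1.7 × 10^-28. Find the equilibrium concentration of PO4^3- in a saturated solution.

[PO4^3-] = 2.2e-6 M

Sr3(PO4)2(s) ⇌ 3 Sr^2+(aq) + 2 PO4^3-(aq)
Ksp = [Sr^2+]^3[PO4^3-]^2
Let s = molar solubility. Then [Sr^2+] = 3s and [PO4^3-] = 2s.
So Ksp = (3s)^3 × (2s)^2 = 108s^5
s^5 = 1.7 × 10^-28 / 108, so s = 1.09 x 10^-6 M
[PO4^3-] = 2s = 2.2 × 10^-6 M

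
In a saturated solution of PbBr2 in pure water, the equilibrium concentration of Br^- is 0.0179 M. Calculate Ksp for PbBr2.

PbBr2(s) <=> Pb^2+ + 2 Br^-
Stoichiometry gives [Pb^2+] = (1/2)[Br^-] = 8.950 × 10^-3 M.
Ksp = [Pb^2+][Br^-]^2
Ksp = 8.950 × 10^-3 × (1.79 × 10^-2)^2 = 2.87 × 10^-6

Ksp ≈ 2.87 x 10^-6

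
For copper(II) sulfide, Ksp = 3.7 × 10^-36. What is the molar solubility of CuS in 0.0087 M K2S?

s = 4.3 × 10^-34 M

CuS(s) ⇌ Cu^2+ + S^2-
Ksp = [Cu^2+][S^2-]
Let s = moles of CuS that dissolve per litre. [Cu^2+] = s, [S^2-] = 0.0087 + s ≈ 0.0087 (common-ion effect: S^2- is already 0.0087 M).
Ksp ≈ s × 0.0087
s = 4.3 x 10^-34 M
Check: s = 4.3 x 10^-34 ≪ 0.0087, so the approximation is valid.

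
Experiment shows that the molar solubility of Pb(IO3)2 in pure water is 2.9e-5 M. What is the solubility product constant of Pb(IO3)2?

9.8 × 10^-14

Pb(IO3)2(s) ⇌ Pb^2+(aq) + 2 IO3^-(aq)
For each mole of Pb(IO3)2 that dissolves: [Pb^2+] = s, [IO3^-] = 2s.
Ksp = [Pb^2+][IO3^-]^2
Ksp = s(2s)^2 = 4s^3
Ksp = 4 × (2.9 × 10^-5)^3 = 9.8 x 10^-14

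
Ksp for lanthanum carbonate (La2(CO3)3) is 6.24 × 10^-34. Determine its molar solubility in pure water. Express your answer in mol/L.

La2(CO3)3(s) ⇌ 2 La^3+ + 3 CO3^2-
Ksp = [La^3+]^2[CO3^2-]^3
For each mole of La2(CO3)3 that dissolves: [La^3+] = 2s, [CO3^2-] = 3s.
Substituting: Ksp = (2s)^2(3s)^3 = 108s^5
s = (6.24 × 10^-34 / 108)^(1/5) = 8.96 x 10^-8 M

8.96 × 10^-8 M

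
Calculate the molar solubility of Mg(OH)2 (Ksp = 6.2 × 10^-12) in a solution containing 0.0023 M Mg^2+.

s = 2.6 × 10^-5 M

Mg(OH)2(s) ⇌ Mg^2+ + 2 OH^-
Ksp = [Mg^2+][OH^-]^2
Let s be the molar solubility in this solution. [Mg^2+] = 0.0023 + s ≈ 0.0023, [OH^-] = 2s (since the Mg^2+ already present dominates).
Ksp ≈ 0.0023 × (2s)^2
s = 2.6 x 10^-5 M
Check: s = 2.6 × 10^-5 ≪ 0.0023, so the approximation is valid.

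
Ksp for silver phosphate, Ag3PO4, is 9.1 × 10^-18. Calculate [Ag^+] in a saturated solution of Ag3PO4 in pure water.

Ag3PO4(s) ⇌ 3 Ag^+(aq) + PO4^3-(aq)
Ksp = [Ag^+]^3[PO4^3-]
If s mol/L of Ag3PO4 dissolves, [Ag^+] = 3s and [PO4^3-] = s.
Ksp = (3s)^3s = 27s^4
Solving, s = (9.1 × 10^-18/27)^(1/4) = 2.41 × 10^-5 M
[Ag^+] = 3s = 7.2 x 10^-5 M

7.2 × 10^-5 M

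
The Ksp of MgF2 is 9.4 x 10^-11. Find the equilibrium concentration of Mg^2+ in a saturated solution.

MgF2(s) ⇌ Mg^2+ + 2 F^-
Ksp = [Mg^2+][F^-]^2
For each mole of MgF2 that dissolves: [Mg^2+] = s, [F^-] = 2s.
Substituting: Ksp = s(2s)^2 = 4s^3
s = (9.4 x 10^-11 / 4)^(1/3) = 2.86 × 10^-4 M
[Mg^2+] = s = 2.9 x 10^-4 M

2.9 × 10^-4 M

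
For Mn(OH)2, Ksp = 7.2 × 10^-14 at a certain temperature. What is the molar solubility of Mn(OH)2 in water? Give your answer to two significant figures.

Mn(OH)2(s) ⇌ Mn^2+(aq) + 2 OH^-(aq)
Ksp = [Mn^2+][OH^-]^2
For each mole of Mn(OH)2 that dissolves: [Mn^2+] = s, [OH^-] = 2s.
Substituting: Ksp = s(2s)^2 = 4s^3
Solving, s = (7.2 × 10^-14/4)^(1/3) = 2.6 × 10^-5 M

2.6 × 10^-5 M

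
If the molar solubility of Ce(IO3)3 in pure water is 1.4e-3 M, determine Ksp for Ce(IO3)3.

Ksp = 1.0 x 10^-10

Ce(IO3)3(s) ⇌ Ce^3+ + 3 IO3^-
With molar solubility s: [Ce^3+] = s, [IO3^-] = 3s.
Ksp = [Ce^3+][IO3^-]^3
Ksp = s(3s)^3 = 27s^4
Ksp = 27 × (1.4 × 10^-3)^4 = 1.0 x 10^-10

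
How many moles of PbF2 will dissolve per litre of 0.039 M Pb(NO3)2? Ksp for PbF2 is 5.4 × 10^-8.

PbF2(s) ⇌ Pb^2+ + 2 F^-
Ksp = [Pb^2+][F^-]^2
Let s = moles of PbF2 that dissolve per litre. [Pb^2+] = 0.039 + s ≈ 0.039, [F^-] = 2s (since Pb^2+ from Pb(NO3)2 dominates).
Ksp ≈ 0.039 × (2s)^2
s = 5.9 × 10^-4 M
Check: s = 5.9 x 10^-4 ≪ 0.039, so the approximation is valid.

s = 5.9e-4 M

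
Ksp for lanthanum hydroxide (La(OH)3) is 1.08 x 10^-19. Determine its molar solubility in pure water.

La(OH)3(s) <=> La^3+(aq) + 3 OH^-(aq)
Ksp = [La^3+][OH^-]^3
With molar solubility s: [La^3+] = s, [OH^-] = 3s.
Ksp = s(3s)^3 = 27s^4
s = (1.08 x 10^-19 / 27)^(1/4) = 7.95 × 10^-6 M

s = 7.95 × 10^-6 M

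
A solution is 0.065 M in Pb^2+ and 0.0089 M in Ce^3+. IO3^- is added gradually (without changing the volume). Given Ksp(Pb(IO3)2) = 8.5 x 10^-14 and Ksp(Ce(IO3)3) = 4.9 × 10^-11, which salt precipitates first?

Pb(IO3)2

Precipitation of each salt starts when its ion product equals its Ksp.
For Pb(IO3)2: 8.5 x 10^-14 = 0.065 × [IO3^-]^2  ⇒  [IO3^-] = 1.1 × 10^-6 M.
For Ce(IO3)3: 4.9 × 10^-11 = 0.0089 × [IO3^-]^3  ⇒  [IO3^-] = 1.8 x 10^-3 M.
The salt with the lower threshold [IO3^-] precipitates first: Pb(IO3)2.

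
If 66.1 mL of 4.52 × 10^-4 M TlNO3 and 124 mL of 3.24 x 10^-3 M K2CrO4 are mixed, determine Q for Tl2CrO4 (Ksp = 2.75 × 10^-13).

Total volume = 66.1 + 124 = 190.1 mL.
[Tl^+] = 4.52 × 10^-4 × (66.1/190.1) = 1.572 × 10^-4 M
[CrO4^2-] = 3.24 × 10^-3 × (124/190.1) = 2.113 x 10^-3 M
Tl2CrO4(s) ⇌ 2 Tl^+(aq) + CrO4^2-(aq), so Q = [Tl^+]^2[CrO4^2-]
Q = (1.572 × 10^-4)^2(2.113 × 10^-3) = 5.22 x 10^-11
Q > Ksp, so Tl2CrO4 will precipitate.

5.22 × 10^-11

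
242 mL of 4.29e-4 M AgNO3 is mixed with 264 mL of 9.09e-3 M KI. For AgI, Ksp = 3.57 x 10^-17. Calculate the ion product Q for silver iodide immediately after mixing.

Q = 9.73 × 10^-7

Total volume = 242 + 264 = 506 mL.
[Ag^+] = 4.29 × 10^-4 × (242/506) = 2.052 x 10^-4 M
[I^-] = 9.09 × 10^-3 × (264/506) = 4.743 × 10^-3 M
AgI(s) ⇌ Ag^+(aq) + I^-(aq), so Q = [Ag^+][I^-]
Q = (2.052 × 10^-4)(4.743 × 10^-3) = 9.73 × 10^-7
Q > Ksp, so AgI will precipitate.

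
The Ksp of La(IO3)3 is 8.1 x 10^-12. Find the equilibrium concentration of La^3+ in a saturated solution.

[La^3+] = 7.4e-4 M

La(IO3)3(s) <=> La^3+(aq) + 3 IO3^-(aq)
Ksp = [La^3+][IO3^-]^3
With molar solubility s: [La^3+] = s, [IO3^-] = 3s.
Substituting: Ksp = s(3s)^3 = 27s^4
s^4 = 8.1 x 10^-12 / 27, so s = 7.40 × 10^-4 M
[La^3+] = s = 7.4 × 10^-4 M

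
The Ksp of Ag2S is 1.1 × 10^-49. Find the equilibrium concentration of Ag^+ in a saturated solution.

Ag2S(s) <=> 2 Ag^+ + S^2-
Ksp = [Ag^+]^2[S^2-]
If s mol/L of Ag2S dissolves, [Ag^+] = 2s and [S^2-] = s.
So Ksp = (2s)^2 × s = 4s^3
s = (1.1 × 10^-49 / 4)^(1/3) = 3.02 × 10^-17 M
[Ag^+] = 2s = 6.0 x 10^-17 M

[Ag^+] = 6.0 x 10^-17 M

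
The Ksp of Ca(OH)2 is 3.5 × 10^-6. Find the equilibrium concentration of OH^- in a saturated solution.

[OH^-] = 1.9e-2 M

Ca(OH)2(s) ⇌ Ca^2+(aq) + 2 OH^-(aq)
Ksp = [Ca^2+][OH^-]^2
With molar solubility s: [Ca^2+] = s, [OH^-] = 2s.
So Ksp = s × (2s)^2 = 4s^3
s = (3.5 × 10^-6 / 4)^(1/3) = 9.56 × 10^-3 M
[OH^-] = 2s = 1.9 × 10^-2 M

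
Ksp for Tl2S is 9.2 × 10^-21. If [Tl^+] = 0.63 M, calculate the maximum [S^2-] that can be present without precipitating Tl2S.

Tl2S(s) <=> 2 Tl^+ + S^2-
Ksp = [Tl^+]^2[S^2-]
Precipitation begins when Q = Ksp. With [Tl^+] = 0.63 M:
9.2 × 10^-21 = (0.63)^2 × [S^2-]
[S^2-] = (9.2 × 10^-21 / 3.97 x 10^-1) = 2.3 × 10^-20 M

[S^2-] ≈ 2.3 × 10^-20 M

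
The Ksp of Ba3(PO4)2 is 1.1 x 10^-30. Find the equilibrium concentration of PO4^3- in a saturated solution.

[PO4^3-] ≈ 8.0e-7 M

Ba3(PO4)2(s) ⇌ 3 Ba^2+(aq) + 2 PO4^3-(aq)
Ksp = [Ba^2+]^3[PO4^3-]^2
If s mol/L of Ba3(PO4)2 dissolves, [Ba^2+] = 3s and [PO4^3-] = 2s.
Substituting: Ksp = (3s)^3(2s)^2 = 108s^5
Solving, s = (1.1 x 10^-30/108)^(1/5) = 4.00 × 10^-7 M
[PO4^3-] = 2s = 8.0 × 10^-7 M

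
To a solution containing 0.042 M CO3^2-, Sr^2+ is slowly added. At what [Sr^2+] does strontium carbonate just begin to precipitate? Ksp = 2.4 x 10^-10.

[Sr^2+] = 5.7 x 10^-9 M

SrCO3(s) ⇌ Sr^2+ + CO3^2-
Ksp = [Sr^2+][CO3^2-]
Precipitation begins when Q = Ksp. With [CO3^2-] = 0.042 M:
2.4 x 10^-10 = (0.042) × [Sr^2+]
[Sr^2+] = (2.4 x 10^-10 / 4.2 × 10^-2) = 5.7 x 10^-9 M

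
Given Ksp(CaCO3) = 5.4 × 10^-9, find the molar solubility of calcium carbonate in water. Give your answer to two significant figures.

s = 7.3 × 10^-5 M

CaCO3(s) ⇌ Ca^2+ + CO3^2-
Ksp = [Ca^2+][CO3^2-]
Let s = molar solubility. Then [Ca^2+] = s and [CO3^2-] = s.
Ksp = (s)(s) = s^2
s = √(5.4 × 10^-9) = 7.3 x 10^-5 M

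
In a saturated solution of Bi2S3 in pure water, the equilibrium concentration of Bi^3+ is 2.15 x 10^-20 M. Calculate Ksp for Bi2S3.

Bi2S3(s) ⇌ 2 Bi^3+ + 3 S^2-
Stoichiometry gives [S^2-] = (3/2)[Bi^3+] = 3.225 × 10^-20 M.
Ksp = [Bi^3+]^2[S^2-]^3
Ksp = (2.15 x 10^-20)^2 × (3.225 × 10^-20)^3 = 1.55 × 10^-98

Ksp = 1.55 × 10^-98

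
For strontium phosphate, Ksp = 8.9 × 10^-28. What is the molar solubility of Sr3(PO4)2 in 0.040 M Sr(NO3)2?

Sr3(PO4)2(s) ⇌ 3 Sr^2+ + 2 PO4^3-
Ksp = [Sr^2+]^3[PO4^3-]^2
If s mol/L dissolves here, [Sr^2+] = 0.040 + 3s ≈ 0.040, [PO4^3-] = 2s (common-ion effect: Sr^2+ is already 0.040 M).
Ksp ≈ (0.040)^3 × (2s)^2
s = 1.9 × 10^-12 M
Check: 3s = 5.6 x 10^-12 ≪ 0.040, so the approximation is valid.

1.9e-12 M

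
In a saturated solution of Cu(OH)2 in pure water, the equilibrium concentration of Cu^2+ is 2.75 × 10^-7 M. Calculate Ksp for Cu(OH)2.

Ksp = 8.32e-20

Cu(OH)2(s) ⇌ Cu^2+(aq) + 2 OH^-(aq)
Stoichiometry gives [OH^-] = (2/1)[Cu^2+] = 5.500 × 10^-7 M.
Ksp = [Cu^2+][OH^-]^2
Ksp = 2.75 x 10^-7 × (5.500 x 10^-7)^2 = 8.32 × 10^-20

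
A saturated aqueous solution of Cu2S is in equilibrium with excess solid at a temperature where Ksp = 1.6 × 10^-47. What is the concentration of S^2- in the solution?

[S^2-] = 1.6 × 10^-16 M

Cu2S(s) ⇌ 2 Cu^+ + S^2-
Ksp = [Cu^+]^2[S^2-]
For each mole of Cu2S that dissolves: [Cu^+] = 2s, [S^2-] = s.
Ksp = (2s)^2s = 4s^3
s = (1.6 × 10^-47 / 4)^(1/3) = 1.59 × 10^-16 M
[S^2-] = s = 1.6 × 10^-16 M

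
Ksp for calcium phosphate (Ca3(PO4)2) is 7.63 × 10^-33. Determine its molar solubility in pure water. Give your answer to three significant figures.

1.48 x 10^-7 M

Ca3(PO4)2(s) ⇌ 3 Ca^2+(aq) + 2 PO4^3-(aq)
Ksp = [Ca^2+]^3[PO4^3-]^2
Let s = molar solubility. Then [Ca^2+] = 3s and [PO4^3-] = 2s.
So Ksp = (3s)^3 × (2s)^2 = 108s^5
s^5 = 7.63 × 10^-33 / 108, so s = 1.48 × 10^-7 M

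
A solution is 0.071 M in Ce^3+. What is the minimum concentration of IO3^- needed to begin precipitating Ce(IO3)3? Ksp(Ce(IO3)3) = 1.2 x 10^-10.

Ce(IO3)3(s) ⇌ Ce^3+(aq) + 3 IO3^-(aq)
Ksp = [Ce^3+][IO3^-]^3
Precipitation begins when Q = Ksp. With [Ce^3+] = 0.071 M:
1.2 x 10^-10 = (0.071) × [IO3^-]^3
[IO3^-] = (1.2 x 10^-10 / 7.1 x 10^-2)^(1/3) = 1.2 x 10^-3 M

1.2e-3 M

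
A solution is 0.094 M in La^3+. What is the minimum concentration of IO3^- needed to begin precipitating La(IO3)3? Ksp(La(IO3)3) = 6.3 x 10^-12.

La(IO3)3(s) ⇌ La^3+(aq) + 3 IO3^-(aq)
Ksp = [La^3+][IO3^-]^3
Precipitation begins when Q = Ksp. With [La^3+] = 0.094 M:
6.3 x 10^-12 = (0.094) × [IO3^-]^3
[IO3^-] = (6.3 x 10^-12 / 9.4 x 10^-2)^(1/3) = 4.1 x 10^-4 M

[IO3^-] = 4.1 × 10^-4 M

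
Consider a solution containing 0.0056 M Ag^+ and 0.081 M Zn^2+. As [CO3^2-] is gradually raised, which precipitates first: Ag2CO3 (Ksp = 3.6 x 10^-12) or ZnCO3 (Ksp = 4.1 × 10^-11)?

Each salt begins to precipitate when Q = Ksp, i.e. when [CO3^2-] reaches its threshold.
For Ag2CO3: 3.6 x 10^-12 = (0.0056)^2 × [CO3^2-]  ⇒  [CO3^2-] = 1.1 x 10^-7 M.
For ZnCO3: 4.1 × 10^-11 = 0.081 × [CO3^2-]  ⇒  [CO3^2-] = 5.1 x 10^-10 M.
The salt with the lower threshold [CO3^2-] precipitates first: ZnCO3.

ZnCO3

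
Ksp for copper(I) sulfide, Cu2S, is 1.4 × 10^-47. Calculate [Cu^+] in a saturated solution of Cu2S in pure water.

[Cu^+] = 3.0e-16 M

Cu2S(s) ⇌ 2 Cu^+(aq) + S^2-(aq)
Ksp = [Cu^+]^2[S^2-]
Let s = molar solubility. Then [Cu^+] = 2s and [S^2-] = s.
Substituting: Ksp = (2s)^2s = 4s^3
s^3 = 1.4 × 10^-47 / 4, so s = 1.52 x 10^-16 M
[Cu^+] = 2s = 3.0 x 10^-16 M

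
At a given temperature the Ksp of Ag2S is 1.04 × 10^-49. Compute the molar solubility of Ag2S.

2.96 × 10^-17 M

Ag2S(s) ⇌ 2 Ag^+ + S^2-
Ksp = [Ag^+]^2[S^2-]
Let s = molar solubility. Then [Ag^+] = 2s and [S^2-] = s.
So Ksp = (2s)^2 × s = 4s^3
s^3 = 1.04 × 10^-49 / 4, so s = 2.96 × 10^-17 M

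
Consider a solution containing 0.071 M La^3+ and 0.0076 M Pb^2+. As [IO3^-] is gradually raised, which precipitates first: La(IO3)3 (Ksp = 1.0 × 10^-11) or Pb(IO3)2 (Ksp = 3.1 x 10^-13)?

Pb(IO3)2

Precipitation of each salt starts when its ion product equals its Ksp.
For La(IO3)3: 1.0 × 10^-11 = 0.071 × [IO3^-]^3  ⇒  [IO3^-] = 5.2 × 10^-4 M.
For Pb(IO3)2: 3.1 x 10^-13 = 0.0076 × [IO3^-]^2  ⇒  [IO3^-] = 6.4 × 10^-6 M.
The salt with the lower threshold [IO3^-] precipitates first: Pb(IO3)2.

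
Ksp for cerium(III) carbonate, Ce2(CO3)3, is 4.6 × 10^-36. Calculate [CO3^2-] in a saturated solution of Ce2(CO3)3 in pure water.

[CO3^2-] ≈ 1.0 x 10^-7 M

Ce2(CO3)3(s) ⇌ 2 Ce^3+ + 3 CO3^2-
Ksp = [Ce^3+]^2[CO3^2-]^3
With molar solubility s: [Ce^3+] = 2s, [CO3^2-] = 3s.
Ksp = (2s)^2(3s)^3 = 108s^5
s = (4.6 × 10^-36 / 108)^(1/5) = 3.36 x 10^-8 M
[CO3^2-] = 3s = 1.0 × 10^-7 M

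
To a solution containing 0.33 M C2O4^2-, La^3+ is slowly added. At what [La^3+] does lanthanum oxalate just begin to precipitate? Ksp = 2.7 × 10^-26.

La2(C2O4)3(s) ⇌ 2 La^3+ + 3 C2O4^2-
Ksp = [La^3+]^2[C2O4^2-]^3
Precipitation begins when Q = Ksp. With [C2O4^2-] = 0.33 M:
2.7 × 10^-26 = (0.33)^3 × [La^3+]^2
[La^3+] = (2.7 × 10^-26 / 3.59 × 10^-2)^(1/2) = 8.7 × 10^-13 M

8.7 x 10^-13 M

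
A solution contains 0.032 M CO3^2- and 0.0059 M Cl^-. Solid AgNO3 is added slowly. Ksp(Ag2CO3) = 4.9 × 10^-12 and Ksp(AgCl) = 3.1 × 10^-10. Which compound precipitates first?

Precipitation of each salt starts when its ion product equals its Ksp.
For Ag2CO3: 4.9 × 10^-12 = 0.032 × [Ag^+]^2  ⇒  [Ag^+] = 1.2 × 10^-5 M.
For AgCl: 3.1 × 10^-10 = 0.0059 × [Ag^+]  ⇒  [Ag^+] = 5.3 x 10^-8 M.
The salt with the lower threshold [Ag^+] precipitates first: AgCl.

AgCl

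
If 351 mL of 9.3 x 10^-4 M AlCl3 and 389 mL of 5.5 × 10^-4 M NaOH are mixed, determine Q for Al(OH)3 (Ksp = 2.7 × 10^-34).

Total volume = 351 + 389 = 740 mL.
[Al^3+] = 9.3 x 10^-4 × (351/740) = 4.41 × 10^-4 M
[OH^-] = 5.5 × 10^-4 × (389/740) = 2.89 x 10^-4 M
Al(OH)3(s) ⇌ Al^3+ + 3 OH^-, so Q = [Al^3+][OH^-]^3
Q = (4.41 x 10^-4)(2.89 × 10^-4)^3 = 1.1 × 10^-14
Q > Ksp, so Al(OH)3 will precipitate.

1.1 × 10^-14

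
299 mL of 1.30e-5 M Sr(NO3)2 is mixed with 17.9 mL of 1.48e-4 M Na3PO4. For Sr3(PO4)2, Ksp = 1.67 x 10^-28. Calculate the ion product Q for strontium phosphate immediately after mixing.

Total volume = 299 + 17.9 = 316.9 mL.
[Sr^2+] = 1.30 × 10^-5 × (299/316.9) = 1.227 × 10^-5 M
[PO4^3-] = 1.48 × 10^-4 × (17.9/316.9) = 8.360 x 10^-6 M
Sr3(PO4)2(s) <=> 3 Sr^2+(aq) + 2 PO4^3-(aq), so Q = [Sr^2+]^3[PO4^3-]^2
Q = (1.227 × 10^-5)^3(8.360 × 10^-6)^2 = 1.29 × 10^-25
Q > Ksp, so Sr3(PO4)2 will precipitate.

1.29e-25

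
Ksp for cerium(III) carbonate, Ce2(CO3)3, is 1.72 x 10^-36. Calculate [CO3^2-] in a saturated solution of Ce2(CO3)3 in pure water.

[CO3^2-] ≈ 8.27 x 10^-8 M

Ce2(CO3)3(s) <=> 2 Ce^3+ + 3 CO3^2-
Ksp = [Ce^3+]^2[CO3^2-]^3
Let s = molar solubility. Then [Ce^3+] = 2s and [CO3^2-] = 3s.
Ksp = (2s)^2(3s)^3 = 108s^5
s = (1.72 x 10^-36 / 108)^(1/5) = 2.757 × 10^-8 M
[CO3^2-] = 3s = 8.27 × 10^-8 M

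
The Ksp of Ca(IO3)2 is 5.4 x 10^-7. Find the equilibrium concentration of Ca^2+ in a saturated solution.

[Ca^2+] = 5.1 × 10^-3 M

Ca(IO3)2(s) <=> Ca^2+ + 2 IO3^-
Ksp = [Ca^2+][IO3^-]^2
Let s = molar solubility. Then [Ca^2+] = s and [IO3^-] = 2s.
Ksp = s(2s)^2 = 4s^3
Solving, s = (5.4 x 10^-7/4)^(1/3) = 5.13 × 10^-3 M
[Ca^2+] = s = 5.1 × 10^-3 M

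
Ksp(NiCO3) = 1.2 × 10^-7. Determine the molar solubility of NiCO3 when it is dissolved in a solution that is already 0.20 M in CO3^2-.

s = 6.0 × 10^-7 M

NiCO3(s) <=> Ni^2+(aq) + CO3^2-(aq)
Ksp = [Ni^2+][CO3^2-]
Let s be the molar solubility in this solution. [Ni^2+] = s, [CO3^2-] = 0.20 + s ≈ 0.20 (common-ion effect: CO3^2- is already 0.20 M).
Ksp ≈ s × 0.20
s = 6.0 × 10^-7 M
Check: s = 6.0 × 10^-7 ≪ 0.20, so the approximation is valid.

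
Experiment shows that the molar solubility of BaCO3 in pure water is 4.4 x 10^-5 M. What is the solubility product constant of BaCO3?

BaCO3(s) ⇌ Ba^2+ + CO3^2-
For each mole of BaCO3 that dissolves: [Ba^2+] = s, [CO3^2-] = s.
Ksp = [Ba^2+][CO3^2-]
Ksp = s × s = s^2
Ksp = (4.4 x 10^-5)^2 = 1.9 x 10^-9

Ksp = 1.9 × 10^-9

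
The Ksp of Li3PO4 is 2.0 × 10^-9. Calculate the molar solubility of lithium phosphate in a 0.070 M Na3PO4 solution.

Li3PO4(s) ⇌ 3 Li^+(aq) + PO4^3-(aq)
Ksp = [Li^+]^3[PO4^3-]
Let s be the molar solubility in this solution. [Li^+] = 3s, [PO4^3-] = 0.070 + s ≈ 0.070 (common-ion effect: PO4^3- is already 0.070 M).
Ksp ≈ (3s)^3 × 0.070
s = 1.0 × 10^-3 M
Check: s = 1.0 × 10^-3 ≪ 0.070, so the approximation is valid.

s ≈ 1.0 × 10^-3 M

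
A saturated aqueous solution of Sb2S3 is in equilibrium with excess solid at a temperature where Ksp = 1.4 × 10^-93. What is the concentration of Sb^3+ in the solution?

Sb2S3(s) ⇌ 2 Sb^3+(aq) + 3 S^2-(aq)
Ksp = [Sb^3+]^2[S^2-]^3
If s mol/L of Sb2S3 dissolves, [Sb^3+] = 2s and [S^2-] = 3s.
Ksp = (2s)^2(3s)^3 = 108s^5
s^5 = 1.4 × 10^-93 / 108, so s = 1.05 × 10^-19 M
[Sb^3+] = 2s = 2.1 x 10^-19 M

2.1e-19 M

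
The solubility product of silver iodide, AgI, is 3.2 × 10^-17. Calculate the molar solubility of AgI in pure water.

AgI(s) <=> Ag^+ + I^-
Ksp = [Ag^+][I^-]
Let s = molar solubility. Then [Ag^+] = s and [I^-] = s.
Ksp = (s)(s) = s^2
s = (3.2 × 10^-17)^(1/2) = 5.7 × 10^-9 M

s = 5.7e-9 M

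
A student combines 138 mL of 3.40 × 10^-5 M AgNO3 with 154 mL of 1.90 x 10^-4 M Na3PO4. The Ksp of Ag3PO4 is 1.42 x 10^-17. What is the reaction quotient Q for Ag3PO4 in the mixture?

Total volume = 138 + 154 = 292 mL.
[Ag^+] = 3.40 x 10^-5 × (138/292) = 1.607 x 10^-5 M
[PO4^3-] = 1.90 x 10^-4 × (154/292) = 1.002 x 10^-4 M
Ag3PO4(s) <=> 3 Ag^+ + PO4^3-, so Q = [Ag^+]^3[PO4^3-]
Q = (1.607 x 10^-5)^3(1.002 x 10^-4) = 4.16 x 10^-19
Q < Ksp, so no precipitate of Ag3PO4 forms.

Q ≈ 4.16 × 10^-19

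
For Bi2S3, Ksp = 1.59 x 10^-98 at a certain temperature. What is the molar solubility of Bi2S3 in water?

Bi2S3(s) ⇌ 2 Bi^3+(aq) + 3 S^2-(aq)
Ksp = [Bi^3+]^2[S^2-]^3
If s mol/L of Bi2S3 dissolves, [Bi^3+] = 2s and [S^2-] = 3s.
Ksp = (2s)^2(3s)^3 = 108s^5
s^5 = 1.59 x 10^-98 / 108, so s = 1.08 × 10^-20 M

s = 1.08e-20 M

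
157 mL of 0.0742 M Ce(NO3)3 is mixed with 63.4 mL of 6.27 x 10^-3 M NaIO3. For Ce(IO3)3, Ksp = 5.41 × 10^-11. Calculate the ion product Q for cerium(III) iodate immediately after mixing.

Total volume = 157 + 63.4 = 220.4 mL.
[Ce^3+] = 7.42 × 10^-2 × (157/220.4) = 5.286 × 10^-2 M
[IO3^-] = 6.27 × 10^-3 × (63.4/220.4) = 1.804 × 10^-3 M
Ce(IO3)3(s) ⇌ Ce^3+(aq) + 3 IO3^-(aq), so Q = [Ce^3+][IO3^-]^3
Q = (5.286 × 10^-2)(1.804 × 10^-3)^3 = 3.10 × 10^-10
Q > Ksp, so Ce(IO3)3 will precipitate.

Q ≈ 3.10e-10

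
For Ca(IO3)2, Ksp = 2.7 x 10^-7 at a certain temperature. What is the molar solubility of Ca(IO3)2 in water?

Ca(IO3)2(s) ⇌ Ca^2+(aq) + 2 IO3^-(aq)
Ksp = [Ca^2+][IO3^-]^2
If s mol/L of Ca(IO3)2 dissolves, [Ca^2+] = s and [IO3^-] = 2s.
So Ksp = s × (2s)^2 = 4s^3
s^3 = 2.7 x 10^-7 / 4, so s = 4.1 × 10^-3 M

s = 4.1 × 10^-3 M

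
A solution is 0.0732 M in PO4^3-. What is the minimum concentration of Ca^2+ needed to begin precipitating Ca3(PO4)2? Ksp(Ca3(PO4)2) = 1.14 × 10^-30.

[Ca^2+] = 5.97 × 10^-10 M

Ca3(PO4)2(s) ⇌ 3 Ca^2+ + 2 PO4^3-
Ksp = [Ca^2+]^3[PO4^3-]^2
Precipitation begins when Q = Ksp. With [PO4^3-] = 0.0732 M:
1.14 × 10^-30 = (0.0732)^2 × [Ca^2+]^3
[Ca^2+] = (1.14 × 10^-30 / 5.358 × 10^-3)^(1/3) = 5.97 × 10^-10 M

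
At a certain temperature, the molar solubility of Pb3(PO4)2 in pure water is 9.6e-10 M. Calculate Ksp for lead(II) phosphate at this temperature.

Ksp = 8.8 × 10^-44

Pb3(PO4)2(s) ⇌ 3 Pb^2+(aq) + 2 PO4^3-(aq)
For each mole of Pb3(PO4)2 that dissolves: [Pb^2+] = 3s, [PO4^3-] = 2s.
Ksp = [Pb^2+]^3[PO4^3-]^2
So Ksp = (3s)^3 × (2s)^2 = 108s^5
With s = 9.6 x 10^-10: Ksp = 8.8 × 10^-44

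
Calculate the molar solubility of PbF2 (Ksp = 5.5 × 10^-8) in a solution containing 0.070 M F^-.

s ≈ 1.1 × 10^-5 M

PbF2(s) ⇌ Pb^2+ + 2 F^-
Ksp = [Pb^2+][F^-]^2
Let s = moles of PbF2 that dissolve per litre. [Pb^2+] = s, [F^-] = 0.070 + 2s ≈ 0.070 (common-ion effect: F^- is already 0.070 M).
Ksp ≈ s × (0.070)^2
s = 1.1 × 10^-5 M
Check: 2s = 2.2 x 10^-5 ≪ 0.070, so the approximation is valid.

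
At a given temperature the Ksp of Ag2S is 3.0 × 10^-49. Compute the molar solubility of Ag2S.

Ag2S(s) <=> 2 Ag^+ + S^2-
Ksp = [Ag^+]^2[S^2-]
If s mol/L of Ag2S dissolves, [Ag^+] = 2s and [S^2-] = s.
So Ksp = (2s)^2 × s = 4s^3
s = (3.0 × 10^-49 / 4)^(1/3) = 4.2 x 10^-17 M

s = 4.2 × 10^-17 M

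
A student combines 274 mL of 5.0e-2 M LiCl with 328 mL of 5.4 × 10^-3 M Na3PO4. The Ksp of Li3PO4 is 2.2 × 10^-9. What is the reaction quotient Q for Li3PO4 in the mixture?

Q ≈ 3.5e-8

Total volume = 274 + 328 = 602 mL.
[Li^+] = 5.0 x 10^-2 × (274/602) = 2.28 × 10^-2 M
[PO4^3-] = 5.4 × 10^-3 × (328/602) = 2.94 x 10^-3 M
Li3PO4(s) ⇌ 3 Li^+(aq) + PO4^3-(aq), so Q = [Li^+]^3[PO4^3-]
Q = (2.28 x 10^-2)^3(2.94 × 10^-3) = 3.5 x 10^-8
Q > Ksp, so Li3PO4 will precipitate.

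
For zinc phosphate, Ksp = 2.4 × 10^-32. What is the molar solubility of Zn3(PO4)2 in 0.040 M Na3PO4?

Zn3(PO4)2(s) <=> 3 Zn^2+ + 2 PO4^3-
Ksp = [Zn^2+]^3[PO4^3-]^2
Let s be the molar solubility in this solution. [Zn^2+] = 3s, [PO4^3-] = 0.040 + 2s ≈ 0.040 (since PO4^3- from Na3PO4 dominates).
Ksp ≈ (3s)^3 × (0.040)^2
s = 8.2 x 10^-11 M
Check: 2s = 1.6 x 10^-10 ≪ 0.040, so the approximation is valid.

8.2 × 10^-11 M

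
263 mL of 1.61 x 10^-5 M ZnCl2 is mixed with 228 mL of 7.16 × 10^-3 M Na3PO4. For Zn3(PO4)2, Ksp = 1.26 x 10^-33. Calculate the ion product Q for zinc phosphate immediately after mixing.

Q = 7.09 × 10^-21

Total volume = 263 + 228 = 491 mL.
[Zn^2+] = 1.61 × 10^-5 × (263/491) = 8.624 x 10^-6 M
[PO4^3-] = 7.16 x 10^-3 × (228/491) = 3.325 × 10^-3 M
Zn3(PO4)2(s) <=> 3 Zn^2+(aq) + 2 PO4^3-(aq), so Q = [Zn^2+]^3[PO4^3-]^2
Q = (8.624 × 10^-6)^3(3.325 × 10^-3)^2 = 7.09 x 10^-21
Q > Ksp, so Zn3(PO4)2 will precipitate.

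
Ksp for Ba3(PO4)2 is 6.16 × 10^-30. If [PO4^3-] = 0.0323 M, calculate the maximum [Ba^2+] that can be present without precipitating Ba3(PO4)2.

[Ba^2+] ≈ 1.81 × 10^-9 M

Ba3(PO4)2(s) ⇌ 3 Ba^2+ + 2 PO4^3-
Ksp = [Ba^2+]^3[PO4^3-]^2
Precipitation begins when Q = Ksp. With [PO4^3-] = 0.0323 M:
6.16 × 10^-30 = (0.0323)^2 × [Ba^2+]^3
[Ba^2+] = (6.16 × 10^-30 / 1.043 × 10^-3)^(1/3) = 1.81 × 10^-9 M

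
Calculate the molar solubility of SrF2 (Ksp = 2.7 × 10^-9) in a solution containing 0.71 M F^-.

SrF2(s) ⇌ Sr^2+(aq) + 2 F^-(aq)
Ksp = [Sr^2+][F^-]^2
Let s be the molar solubility in this solution. [Sr^2+] = s, [F^-] = 0.71 + 2s ≈ 0.71 (Ksp is small, so little additional dissolves).
Ksp ≈ s × (0.71)^2
s = 5.4 × 10^-9 M
Check: 2s = 1.1 × 10^-8 ≪ 0.71, so the approximation is valid.

s ≈ 5.4e-9 M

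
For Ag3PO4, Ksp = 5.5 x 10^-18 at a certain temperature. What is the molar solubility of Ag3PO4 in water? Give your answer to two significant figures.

s = 2.1e-5 M

Ag3PO4(s) ⇌ 3 Ag^+(aq) + PO4^3-(aq)
Ksp = [Ag^+]^3[PO4^3-]
For each mole of Ag3PO4 that dissolves: [Ag^+] = 3s, [PO4^3-] = s.
Ksp = (3s)^3s = 27s^4
Solving, s = (5.5 x 10^-18/27)^(1/4) = 2.1 × 10^-5 M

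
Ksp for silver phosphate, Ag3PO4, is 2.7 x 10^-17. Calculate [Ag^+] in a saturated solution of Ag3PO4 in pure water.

Ag3PO4(s) ⇌ 3 Ag^+ + PO4^3-
Ksp = [Ag^+]^3[PO4^3-]
With molar solubility s: [Ag^+] = 3s, [PO4^3-] = s.
Substituting: Ksp = (3s)^3s = 27s^4
Solving, s = (2.7 x 10^-17/27)^(1/4) = 3.16 × 10^-5 M
[Ag^+] = 3s = 9.5 × 10^-5 M

9.5 × 10^-5 M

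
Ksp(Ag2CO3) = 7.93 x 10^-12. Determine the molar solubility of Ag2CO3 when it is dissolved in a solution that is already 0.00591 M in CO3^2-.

1.83 x 10^-5 M

Ag2CO3(s) <=> 2 Ag^+(aq) + CO3^2-(aq)
Ksp = [Ag^+]^2[CO3^2-]
If s mol/L dissolves here, [Ag^+] = 2s, [CO3^2-] = 0.00591 + s ≈ 0.00591 (common-ion effect: CO3^2- is already 0.00591 M).
Ksp ≈ (2s)^2 × 0.00591
s = 1.83 x 10^-5 M
Check: s = 1.8 × 10^-5 ≪ 0.00591, so the approximation is valid.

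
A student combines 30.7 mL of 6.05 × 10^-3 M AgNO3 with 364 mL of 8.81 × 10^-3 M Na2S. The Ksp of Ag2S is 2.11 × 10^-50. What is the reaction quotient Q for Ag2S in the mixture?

1.80e-9

Total volume = 30.7 + 364 = 394.7 mL.
[Ag^+] = 6.05 × 10^-3 × (30.7/394.7) = 4.706 x 10^-4 M
[S^2-] = 8.81 x 10^-3 × (364/394.7) = 8.125 × 10^-3 M
Ag2S(s) ⇌ 2 Ag^+(aq) + S^2-(aq), so Q = [Ag^+]^2[S^2-]
Q = (4.706 x 10^-4)^2(8.125 x 10^-3) = 1.80 x 10^-9
Q > Ksp, so Ag2S will precipitate.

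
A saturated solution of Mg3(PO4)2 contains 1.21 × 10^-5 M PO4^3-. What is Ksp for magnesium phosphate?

Mg3(PO4)2(s) ⇌ 3 Mg^2+(aq) + 2 PO4^3-(aq)
Stoichiometry gives [Mg^2+] = (3/2)[PO4^3-] = 1.815 x 10^-5 M.
Ksp = [Mg^2+]^3[PO4^3-]^2
Ksp = (1.815 x 10^-5)^3 × (1.21 × 10^-5)^2 = 8.75 x 10^-25

Ksp = 8.75 × 10^-25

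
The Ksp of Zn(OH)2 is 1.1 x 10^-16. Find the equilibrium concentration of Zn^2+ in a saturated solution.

Zn(OH)2(s) ⇌ Zn^2+(aq) + 2 OH^-(aq)
Ksp = [Zn^2+][OH^-]^2
Let s = molar solubility. Then [Zn^2+] = s and [OH^-] = 2s.
Ksp = s(2s)^2 = 4s^3
Solving, s = (1.1 x 10^-16/4)^(1/3) = 3.02 × 10^-6 M
[Zn^2+] = s = 3.0 × 10^-6 M

[Zn^2+] ≈ 3.0 x 10^-6 M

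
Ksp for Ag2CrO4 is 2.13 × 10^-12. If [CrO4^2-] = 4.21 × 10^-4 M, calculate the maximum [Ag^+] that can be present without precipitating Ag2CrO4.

[Ag^+] = 7.11 x 10^-5 M

Ag2CrO4(s) ⇌ 2 Ag^+(aq) + CrO4^2-(aq)
Ksp = [Ag^+]^2[CrO4^2-]
Precipitation begins when Q = Ksp. With [CrO4^2-] = 4.21 × 10^-4 M:
2.13 × 10^-12 = (4.21 × 10^-4) × [Ag^+]^2
[Ag^+] = (2.13 × 10^-12 / 4.21 x 10^-4)^(1/2) = 7.11 × 10^-5 M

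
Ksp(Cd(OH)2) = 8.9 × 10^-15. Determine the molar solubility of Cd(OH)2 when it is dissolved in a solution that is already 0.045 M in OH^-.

Cd(OH)2(s) ⇌ Cd^2+ + 2 OH^-
Ksp = [Cd^2+][OH^-]^2
Let s = moles of Cd(OH)2 that dissolve per litre. [Cd^2+] = s, [OH^-] = 0.045 + 2s ≈ 0.045 (since the OH^- already present dominates).
Ksp ≈ s × (0.045)^2
s = 4.4 × 10^-12 M
Check: 2s = 8.8 x 10^-12 ≪ 0.045, so the approximation is valid.

4.4 × 10^-12 M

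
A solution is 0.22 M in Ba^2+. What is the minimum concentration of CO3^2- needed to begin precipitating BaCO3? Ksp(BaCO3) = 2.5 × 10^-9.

1.1 × 10^-8 M

BaCO3(s) ⇌ Ba^2+(aq) + CO3^2-(aq)
Ksp = [Ba^2+][CO3^2-]
Precipitation begins when Q = Ksp. With [Ba^2+] = 0.22 M:
2.5 × 10^-9 = (0.22) × [CO3^2-]
[CO3^2-] = (2.5 × 10^-9 / 2.2 × 10^-1) = 1.1 × 10^-8 M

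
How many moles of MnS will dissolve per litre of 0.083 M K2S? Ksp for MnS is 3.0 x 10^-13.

3.6e-12 M

MnS(s) ⇌ Mn^2+(aq) + S^2-(aq)
Ksp = [Mn^2+][S^2-]
If s mol/L dissolves here, [Mn^2+] = s, [S^2-] = 0.083 + s ≈ 0.083 (since S^2- from K2S dominates).
Ksp ≈ s × 0.083
s = 3.6 x 10^-12 M
Check: s = 3.6 × 10^-12 ≪ 0.083, so the approximation is valid.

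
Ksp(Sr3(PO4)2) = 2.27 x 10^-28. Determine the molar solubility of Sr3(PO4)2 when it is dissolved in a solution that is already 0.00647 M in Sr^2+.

1.45e-11 M

Sr3(PO4)2(s) ⇌ 3 Sr^2+ + 2 PO4^3-
Ksp = [Sr^2+]^3[PO4^3-]^2
Let s = moles of Sr3(PO4)2 that dissolve per litre. [Sr^2+] = 0.00647 + 3s ≈ 0.00647, [PO4^3-] = 2s (Ksp is small, so little additional dissolves).
Ksp ≈ (0.00647)^3 × (2s)^2
s = 1.45 × 10^-11 M
Check: 3s = 4.3 × 10^-11 ≪ 0.00647, so the approximation is valid.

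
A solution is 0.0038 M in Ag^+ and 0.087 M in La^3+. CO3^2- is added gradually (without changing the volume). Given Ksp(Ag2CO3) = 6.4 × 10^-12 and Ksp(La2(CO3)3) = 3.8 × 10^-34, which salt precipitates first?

Each salt begins to precipitate when Q = Ksp, i.e. when [CO3^2-] reaches its threshold.
For Ag2CO3: 6.4 × 10^-12 = (0.0038)^2 × [CO3^2-]  ⇒  [CO3^2-] = 4.4 x 10^-7 M.
For La2(CO3)3: 3.8 × 10^-34 = (0.087)^2 × [CO3^2-]^3  ⇒  [CO3^2-] = 3.7 × 10^-11 M.
The salt with the lower threshold [CO3^2-] precipitates first: La2(CO3)3.

La2(CO3)3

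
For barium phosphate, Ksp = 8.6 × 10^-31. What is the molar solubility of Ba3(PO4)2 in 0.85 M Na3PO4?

s ≈ 3.5 × 10^-11 M

Ba3(PO4)2(s) <=> 3 Ba^2+ + 2 PO4^3-
Ksp = [Ba^2+]^3[PO4^3-]^2
Let s = moles of Ba3(PO4)2 that dissolve per litre. [Ba^2+] = 3s, [PO4^3-] = 0.85 + 2s ≈ 0.85 (Ksp is small, so little additional dissolves).
Ksp ≈ (3s)^3 × (0.85)^2
s = 3.5 × 10^-11 M
Check: 2s = 7.1 × 10^-11 ≪ 0.85, so the approximation is valid.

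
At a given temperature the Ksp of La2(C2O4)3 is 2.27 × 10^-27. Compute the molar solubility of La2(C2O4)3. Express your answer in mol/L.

La2(C2O4)3(s) <=> 2 La^3+(aq) + 3 C2O4^2-(aq)
Ksp = [La^3+]^2[C2O4^2-]^3
If s mol/L of La2(C2O4)3 dissolves, [La^3+] = 2s and [C2O4^2-] = 3s.
So Ksp = (2s)^2 × (3s)^3 = 108s^5
s^5 = 2.27 × 10^-27 / 108, so s = 1.84 × 10^-6 M

1.84 × 10^-6 M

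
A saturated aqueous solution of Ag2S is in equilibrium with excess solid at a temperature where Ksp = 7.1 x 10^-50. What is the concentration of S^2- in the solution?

[S^2-] = 2.6 x 10^-17 M

Ag2S(s) ⇌ 2 Ag^+ + S^2-
Ksp = [Ag^+]^2[S^2-]
For each mole of Ag2S that dissolves: [Ag^+] = 2s, [S^2-] = s.
So Ksp = (2s)^2 × s = 4s^3
s = (7.1 x 10^-50 / 4)^(1/3) = 2.61 x 10^-17 M
[S^2-] = s = 2.6 x 10^-17 M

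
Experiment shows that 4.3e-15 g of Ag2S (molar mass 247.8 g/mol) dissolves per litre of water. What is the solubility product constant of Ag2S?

Ksp ≈ 2.1e-50

Molar solubility s = (4.3 × 10^-15 g/L) / (247.8 g/mol) = 1.74 × 10^-17 M.
Ag2S(s) <=> 2 Ag^+(aq) + S^2-(aq)
For each mole of Ag2S that dissolves: [Ag^+] = 2s, [S^2-] = s.
Ksp = [Ag^+]^2[S^2-]
So Ksp = (2s)^2 × s = 4s^3
With s = 1.74 × 10^-17: Ksp = 2.1 × 10^-50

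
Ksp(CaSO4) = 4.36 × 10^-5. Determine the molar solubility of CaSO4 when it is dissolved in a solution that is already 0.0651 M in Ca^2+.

CaSO4(s) ⇌ Ca^2+(aq) + SO4^2-(aq)
Ksp = [Ca^2+][SO4^2-]
Let s = moles of CaSO4 that dissolve per litre. [Ca^2+] = 0.0651 + s ≈ 0.0651, [SO4^2-] = s (common-ion effect: Ca^2+ is already 0.0651 M).
Ksp ≈ 0.0651 × s
s = 6.70 x 10^-4 M
Check: s = 6.7 × 10^-4 ≪ 0.0651, so the approximation is valid.

6.70e-4 M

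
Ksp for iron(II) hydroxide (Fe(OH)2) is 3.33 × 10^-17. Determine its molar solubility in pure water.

Fe(OH)2(s) <=> Fe^2+ + 2 OH^-
Ksp = [Fe^2+][OH^-]^2
Let s = molar solubility. Then [Fe^2+] = s and [OH^-] = 2s.
So Ksp = s × (2s)^2 = 4s^3
s^3 = 3.33 × 10^-17 / 4, so s = 2.03 × 10^-6 M

s ≈ 2.03e-6 M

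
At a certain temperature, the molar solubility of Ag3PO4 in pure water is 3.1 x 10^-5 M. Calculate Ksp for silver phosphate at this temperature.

Ag3PO4(s) <=> 3 Ag^+ + PO4^3-
With molar solubility s: [Ag^+] = 3s, [PO4^3-] = s.
Ksp = [Ag^+]^3[PO4^3-]
Ksp = (3s)^3s = 27s^4
With s = 3.1 × 10^-5: Ksp = 2.5 × 10^-17

Ksp = 2.5e-17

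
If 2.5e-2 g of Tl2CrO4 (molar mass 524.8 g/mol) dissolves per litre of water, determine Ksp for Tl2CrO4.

Ksp ≈ 4.3 x 10^-13

Molar solubility s = (2.5 × 10^-2 g/L) / (524.8 g/mol) = 4.76 x 10^-5 M.
Tl2CrO4(s) ⇌ 2 Tl^+ + CrO4^2-
If s mol/L of Tl2CrO4 dissolves, [Tl^+] = 2s and [CrO4^2-] = s.
Ksp = [Tl^+]^2[CrO4^2-]
Ksp = (2s)^2s = 4s^3
With s = 4.76 × 10^-5: Ksp = 4.3 × 10^-13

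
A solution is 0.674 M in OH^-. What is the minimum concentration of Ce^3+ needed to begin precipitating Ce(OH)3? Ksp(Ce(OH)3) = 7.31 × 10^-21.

Ce(OH)3(s) ⇌ Ce^3+ + 3 OH^-
Ksp = [Ce^3+][OH^-]^3
Precipitation begins when Q = Ksp. With [OH^-] = 0.674 M:
7.31 × 10^-21 = (0.674)^3 × [Ce^3+]
[Ce^3+] = (7.31 × 10^-21 / 3.062 × 10^-1) = 2.39 x 10^-20 M

2.39 x 10^-20 M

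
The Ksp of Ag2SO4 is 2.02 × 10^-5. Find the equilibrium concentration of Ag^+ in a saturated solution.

Ag2SO4(s) <=> 2 Ag^+(aq) + SO4^2-(aq)
Ksp = [Ag^+]^2[SO4^2-]
For each mole of Ag2SO4 that dissolves: [Ag^+] = 2s, [SO4^2-] = s.
So Ksp = (2s)^2 × s = 4s^3
s^3 = 2.02 × 10^-5 / 4, so s = 1.716 × 10^-2 M
[Ag^+] = 2s = 3.43 x 10^-2 M

[Ag^+] ≈ 0.0343 M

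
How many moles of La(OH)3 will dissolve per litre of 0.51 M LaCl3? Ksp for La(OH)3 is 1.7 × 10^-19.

La(OH)3(s) ⇌ La^3+ + 3 OH^-
Ksp = [La^3+][OH^-]^3
Let s be the molar solubility in this solution. [La^3+] = 0.51 + s ≈ 0.51, [OH^-] = 3s (Ksp is small, so little additional dissolves).
Ksp ≈ 0.51 × (3s)^3
s = 2.3 × 10^-7 M
Check: s = 2.3 × 10^-7 ≪ 0.51, so the approximation is valid.

2.3 × 10^-7 M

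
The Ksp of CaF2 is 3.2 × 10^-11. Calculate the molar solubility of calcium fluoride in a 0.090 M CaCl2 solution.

9.4 × 10^-6 M

CaF2(s) ⇌ Ca^2+ + 2 F^-
Ksp = [Ca^2+][F^-]^2
Let s = moles of CaF2 that dissolve per litre. [Ca^2+] = 0.090 + s ≈ 0.090, [F^-] = 2s (since Ca^2+ from CaCl2 dominates).
Ksp ≈ 0.090 × (2s)^2
s = 9.4 × 10^-6 M
Check: s = 9.4 × 10^-6 ≪ 0.090, so the approximation is valid.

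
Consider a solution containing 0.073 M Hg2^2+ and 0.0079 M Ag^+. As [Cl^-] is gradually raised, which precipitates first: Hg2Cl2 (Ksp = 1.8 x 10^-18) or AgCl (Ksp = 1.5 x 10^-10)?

Hg2Cl2

Each salt begins to precipitate when Q = Ksp, i.e. when [Cl^-] reaches its threshold.
For Hg2Cl2: 1.8 x 10^-18 = 0.073 × [Cl^-]^2  ⇒  [Cl^-] = 5.0 × 10^-9 M.
For AgCl: 1.5 x 10^-10 = 0.0079 × [Cl^-]  ⇒  [Cl^-] = 1.9 × 10^-8 M.
The salt with the lower threshold [Cl^-] precipitates first: Hg2Cl2.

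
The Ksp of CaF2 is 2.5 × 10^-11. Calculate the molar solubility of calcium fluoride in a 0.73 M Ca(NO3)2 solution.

2.9 × 10^-6 M

CaF2(s) <=> Ca^2+(aq) + 2 F^-(aq)
Ksp = [Ca^2+][F^-]^2
If s mol/L dissolves here, [Ca^2+] = 0.73 + s ≈ 0.73, [F^-] = 2s (Ksp is small, so little additional dissolves).
Ksp ≈ 0.73 × (2s)^2
s = 2.9 x 10^-6 M
Check: s = 2.9 x 10^-6 ≪ 0.73, so the approximation is valid.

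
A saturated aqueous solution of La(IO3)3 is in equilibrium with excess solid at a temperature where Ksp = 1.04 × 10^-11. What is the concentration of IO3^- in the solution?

La(IO3)3(s) ⇌ La^3+ + 3 IO3^-
Ksp = [La^3+][IO3^-]^3
Let s = molar solubility. Then [La^3+] = s and [IO3^-] = 3s.
Substituting: Ksp = s(3s)^3 = 27s^4
Solving, s = (1.04 × 10^-11/27)^(1/4) = 7.878 x 10^-4 M
[IO3^-] = 3s = 2.36 x 10^-3 M

[IO3^-] ≈ 2.36 x 10^-3 M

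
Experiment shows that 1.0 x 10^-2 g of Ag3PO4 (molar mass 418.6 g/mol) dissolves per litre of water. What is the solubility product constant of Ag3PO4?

Ksp = 8.8e-18

Molar solubility s = (1.0 × 10^-2 g/L) / (418.6 g/mol) = 2.39 × 10^-5 M.
Ag3PO4(s) ⇌ 3 Ag^+ + PO4^3-
Let s = molar solubility. Then [Ag^+] = 3s and [PO4^3-] = s.
Ksp = [Ag^+]^3[PO4^3-]
Substituting: Ksp = (3s)^3s = 27s^4
With s = 2.39 × 10^-5: Ksp = 8.8 x 10^-18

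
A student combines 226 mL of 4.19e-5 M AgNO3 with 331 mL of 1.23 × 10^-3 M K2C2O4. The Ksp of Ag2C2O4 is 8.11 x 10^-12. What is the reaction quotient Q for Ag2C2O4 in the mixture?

Total volume = 226 + 331 = 557 mL.
[Ag^+] = 4.19 × 10^-5 × (226/557) = 1.700 × 10^-5 M
[C2O4^2-] = 1.23 × 10^-3 × (331/557) = 7.309 × 10^-4 M
Ag2C2O4(s) ⇌ 2 Ag^+(aq) + C2O4^2-(aq), so Q = [Ag^+]^2[C2O4^2-]
Q = (1.700 × 10^-5)^2(7.309 x 10^-4) = 2.11 × 10^-13
Q < Ksp, so no precipitate of Ag2C2O4 forms.

Q = 2.11 × 10^-13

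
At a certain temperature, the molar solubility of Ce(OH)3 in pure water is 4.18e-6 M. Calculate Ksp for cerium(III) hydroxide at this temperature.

Ksp ≈ 8.24 x 10^-21

Ce(OH)3(s) ⇌ Ce^3+ + 3 OH^-
If s mol/L of Ce(OH)3 dissolves, [Ce^3+] = s and [OH^-] = 3s.
Ksp = [Ce^3+][OH^-]^3
Ksp = s(3s)^3 = 27s^4
With s = 4.18 × 10^-6: Ksp = 8.24 x 10^-21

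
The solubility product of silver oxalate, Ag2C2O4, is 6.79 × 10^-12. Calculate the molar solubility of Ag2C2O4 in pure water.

s = 1.19 × 10^-4 M

Ag2C2O4(s) ⇌ 2 Ag^+(aq) + C2O4^2-(aq)
Ksp = [Ag^+]^2[C2O4^2-]
If s mol/L of Ag2C2O4 dissolves, [Ag^+] = 2s and [C2O4^2-] = s.
Substituting: Ksp = (2s)^2s = 4s^3
s = (6.79 × 10^-12 / 4)^(1/3) = 1.19 × 10^-4 M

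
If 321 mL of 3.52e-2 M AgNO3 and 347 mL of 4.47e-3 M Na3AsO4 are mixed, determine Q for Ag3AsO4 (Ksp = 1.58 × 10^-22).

Total volume = 321 + 347 = 668 mL.
[Ag^+] = 3.52 × 10^-2 × (321/668) = 1.691 × 10^-2 M
[AsO4^3-] = 4.47 × 10^-3 × (347/668) = 2.322 × 10^-3 M
Ag3AsO4(s) <=> 3 Ag^+ + AsO4^3-, so Q = [Ag^+]^3[AsO4^3-]
Q = (1.691 x 10^-2)^3(2.322 × 10^-3) = 1.12 × 10^-8
Q > Ksp, so Ag3AsO4 will precipitate.

Q = 1.12e-8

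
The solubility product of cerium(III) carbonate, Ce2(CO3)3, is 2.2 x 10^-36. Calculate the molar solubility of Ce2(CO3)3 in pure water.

2.9 x 10^-8 M

Ce2(CO3)3(s) ⇌ 2 Ce^3+(aq) + 3 CO3^2-(aq)
Ksp = [Ce^3+]^2[CO3^2-]^3
For each mole of Ce2(CO3)3 that dissolves: [Ce^3+] = 2s, [CO3^2-] = 3s.
Substituting: Ksp = (2s)^2(3s)^3 = 108s^5
s^5 = 2.2 x 10^-36 / 108, so s = 2.9 × 10^-8 M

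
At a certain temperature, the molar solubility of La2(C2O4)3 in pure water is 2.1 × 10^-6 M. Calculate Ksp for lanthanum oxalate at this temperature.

Ksp = 4.4e-27

La2(C2O4)3(s) <=> 2 La^3+(aq) + 3 C2O4^2-(aq)
Let s = molar solubility. Then [La^3+] = 2s and [C2O4^2-] = 3s.
Ksp = [La^3+]^2[C2O4^2-]^3
Ksp = (2s)^2(3s)^3 = 108s^5
Ksp = 108 × (2.1 x 10^-6)^5 = 4.4 × 10^-27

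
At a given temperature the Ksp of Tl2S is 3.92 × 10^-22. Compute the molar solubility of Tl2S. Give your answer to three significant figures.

Tl2S(s) ⇌ 2 Tl^+(aq) + S^2-(aq)
Ksp = [Tl^+]^2[S^2-]
With molar solubility s: [Tl^+] = 2s, [S^2-] = s.
Substituting: Ksp = (2s)^2s = 4s^3
s = (3.92 × 10^-22 / 4)^(1/3) = 4.61 × 10^-8 M

s ≈ 4.61e-8 M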